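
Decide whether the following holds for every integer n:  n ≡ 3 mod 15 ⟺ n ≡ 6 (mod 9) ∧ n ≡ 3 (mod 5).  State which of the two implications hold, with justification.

(⇒) This fails: n = 18 gives 18 ≡ 3 (mod 15) but 18 ≡ 0 (mod 9), so the conjunction on the right does not hold.

(⇐) Conversely, if n ≡ 6 (mod 9) and n ≡ 3 (mod 5), then by the Chinese remainder theorem n ≡ 33 (mod 45). Since 33 ≡ 3 (mod 15) and 15 ∣ 45, we get n ≡ 3 (mod 15).

Not equivalent: only (⇐) holds.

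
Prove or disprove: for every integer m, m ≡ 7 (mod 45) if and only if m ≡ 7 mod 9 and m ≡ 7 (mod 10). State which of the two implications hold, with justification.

Forward direction. This fails: m = 52 gives 52 ≡ 7 (mod 45) but 52 ≡ 2 (mod 10), so the conjunction on the right does not hold.

Converse. If m ≡ 7 (mod 9) and m ≡ 7 (mod 10), then by the Chinese remainder theorem m ≡ 7 (mod 90). Since 7 ≡ 7 (mod 45) and 45 ∣ 90, we get m ≡ 7 (mod 45).

Only the converse holds.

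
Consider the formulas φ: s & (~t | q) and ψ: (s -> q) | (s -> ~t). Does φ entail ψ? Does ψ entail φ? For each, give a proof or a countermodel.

[⇒] Assume the antecedent. If q is true, (s -> q) | (s -> ~t) reduces to true regardless of the other variables. If q is false, the antecedent forces (q = F, t = F, s = T), and (s -> q) | (s -> ~t) holds there. Either way (s -> q) | (s -> ~t) holds.

[⇐] This fails. Under q = F, t = F, s = F, the left side is false but the right side is true.

Not equivalent: only (⇒) holds.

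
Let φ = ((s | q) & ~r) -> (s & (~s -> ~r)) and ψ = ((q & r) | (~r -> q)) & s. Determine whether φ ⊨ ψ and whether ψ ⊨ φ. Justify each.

(⇒) This fails. Under r = F, q = F, s = F, the left side is true but the right side is false.

(⇐) Assume the antecedent. If r is true, the consequent reduces to true regardless of the other variables. If r is false, the antecedent forces (r = F, q = T, s = T), and the consequent holds there. Either way the consequent holds.

The forward direction fails; the converse holds.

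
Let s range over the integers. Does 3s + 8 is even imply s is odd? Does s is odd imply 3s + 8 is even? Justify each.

[⇒] This fails: s = 2 gives 3s + 8 = 14, which is even, but 2 is even, not odd.

[⇐] This also fails: s = 7 is odd, but 3s + 8 = 29 is odd, not even.

Neither direction holds.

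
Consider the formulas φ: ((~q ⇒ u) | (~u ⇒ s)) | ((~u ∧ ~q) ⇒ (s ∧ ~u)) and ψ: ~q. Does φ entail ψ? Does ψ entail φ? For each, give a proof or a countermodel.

Neither implication holds.

(→) This fails. Under s = F, u = F, q = T, the left side is true but the right side is false.

(←) This fails. Under s = F, u = F, q = F, the left side is false but the right side is true.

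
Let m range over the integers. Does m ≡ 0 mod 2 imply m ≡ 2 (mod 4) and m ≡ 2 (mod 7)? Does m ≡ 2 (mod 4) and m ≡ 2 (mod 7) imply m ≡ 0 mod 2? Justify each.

(←) If m ≡ 2 (mod 4) and m ≡ 2 (mod 7), then by the Chinese remainder theorem m ≡ 2 (mod 28). Since 2 ≡ 0 (mod 2) and 2 ∣ 28, we get m ≡ 0 (mod 2).

(→) This fails: m = 0 gives 0 ≡ 0 (mod 2) but 0 ≡ 0 (mod 4), so the conjunction on the right does not hold.

Not equivalent: only (⇐) holds.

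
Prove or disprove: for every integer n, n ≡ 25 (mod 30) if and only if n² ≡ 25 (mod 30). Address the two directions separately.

(←) This fails: take n = 5. Then 5² = 25 ≡ 25 (mod 30), yet 5 ≡ 5 (mod 30), not 25.

(→) Suppose n ≡ 25 (mod 30). Write n = 30j + 25. Then (30j + 25)² = 900j² + 1500j + 625 = 30(30j² + 50j + 20) + 25, so n² ≡ 25 (mod 30).

Only the forward implication holds.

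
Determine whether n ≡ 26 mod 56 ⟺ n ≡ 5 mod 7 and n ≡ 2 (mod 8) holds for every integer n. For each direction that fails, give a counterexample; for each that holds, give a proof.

(⟹) Suppose n ≡ 26 (mod 56); write n = 56j + 26. Since 7 ∣ 56, reducing mod 7 gives n ≡ 26 ≡ 5 (mod 7); since 8 ∣ 56, reducing mod 8 gives n ≡ 26 ≡ 2 (mod 8).

(⟸) Conversely, if n ≡ 5 (mod 7) and n ≡ 2 (mod 8), then by the Chinese remainder theorem n ≡ 26 (mod 56). This is exactly n ≡ 26 (mod 56).

The biconditional holds.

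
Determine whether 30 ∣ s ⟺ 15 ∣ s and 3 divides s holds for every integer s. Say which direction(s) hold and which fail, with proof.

[⇒] If 30 ∣ s, write s = 30q. Since 30 = 2·15, s = 15·(2q), so 15 ∣ s; and since 30 = 10·3, s = 3·(10q), so 3 ∣ s.

[⇐] This fails: take s = 15. Both 15 ∣ 15 and 3 ∣ 15, yet 15 is not a multiple of 30 (since 15 = 0·30 + 15), so 30 ∤ 15.

(⇒) holds; (⇐) fails.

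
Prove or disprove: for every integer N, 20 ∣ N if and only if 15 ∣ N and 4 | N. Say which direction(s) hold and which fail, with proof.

(⇒) This fails: take N = 20. Certainly 20 ∣ 20, but 15 ∤ 20.

(⇐) Suppose 15 ∣ N and 4 ∣ N. Any common multiple of 15 and 4 is a multiple of their lcm; here gcd(15, 4) = 1, so lcm(15, 4) = 15·4 = 60, so 60 ∣ N. Since 20 ∣ 60, it follows that 20 ∣ N.

Not equivalent: only (⇐) holds.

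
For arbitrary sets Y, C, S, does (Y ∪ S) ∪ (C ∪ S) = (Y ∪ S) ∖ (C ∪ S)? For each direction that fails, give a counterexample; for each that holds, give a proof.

Reverse inclusion. Let x ∈ (Y ∪ S) ∖ (C ∪ S). Then x ∈ Y and x ∉ C, S, from which x ∈ (Y ∪ S) ∪ (C ∪ S).

Forward inclusion. This inclusion fails. Take Y = ∅, C = {1}, S = ∅; then 1 ∈ (Y ∪ S) ∪ (C ∪ S) but 1 ∉ (Y ∪ S) ∖ (C ∪ S).

(⊆) fails; (⊇) holds.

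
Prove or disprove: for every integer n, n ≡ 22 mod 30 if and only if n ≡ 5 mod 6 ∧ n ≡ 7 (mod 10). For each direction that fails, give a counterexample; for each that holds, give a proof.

Forward direction. This fails: n = 22 gives 22 ≡ 22 (mod 30) but 22 ≡ 4 (mod 6), so the conjunction on the right does not hold.

Converse. This fails: n = 17 satisfies both congruences on the right (17 ≡ 5 mod 6 and 17 ≡ 7 mod 10) yet 17 ≡ 17 (mod 30), not 22.

Both directions fail.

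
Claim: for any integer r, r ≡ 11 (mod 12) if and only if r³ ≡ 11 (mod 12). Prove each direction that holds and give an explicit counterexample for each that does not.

(→) Suppose r ≡ 11 (mod 12). Write r = 12j + 11. Then (12j + 11)³ = 1728j³ + 4752j² + 4356j + 1331 = 12(144j³ + 396j² + 363j + 110) + 11, so r³ ≡ 11 (mod 12).

(←) Conversely, suppose r³ ≡ 11 (mod 12). The only residue r in {0, …, 11} with r³ ≡ 11 (mod 12) is r = 11, so r ≡ 11 (mod 12).

Both directions hold; the statement is true.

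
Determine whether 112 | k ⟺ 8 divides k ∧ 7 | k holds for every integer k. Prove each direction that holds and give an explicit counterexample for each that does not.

Only the forward direction holds.

[⇒] If 112 ∣ k, write k = 112q. Since 112 = 14·8, k = 8·(14q), so 8 ∣ k; and since 112 = 16·7, k = 7·(16q), so 7 ∣ k.

[⇐] This fails: take k = 56. Both 8 ∣ 56 and 7 ∣ 56, yet 56 is not a multiple of 112 (since 56 = 0·112 + 56), so 112 ∤ 56.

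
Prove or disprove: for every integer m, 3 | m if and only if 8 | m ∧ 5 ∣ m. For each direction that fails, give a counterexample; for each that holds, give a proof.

Both directions fail.

(→) This fails: take m = 3. Certainly 3 ∣ 3, but 8 ∤ 3.

(←) This fails: take m = 40. Both 8 ∣ 40 and 5 ∣ 40, yet 40 is not a multiple of 3 (since 40 = 13·3 + 1), so 3 ∤ 40.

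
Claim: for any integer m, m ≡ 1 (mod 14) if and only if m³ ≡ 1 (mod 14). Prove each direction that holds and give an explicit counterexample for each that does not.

(→) Suppose m ≡ 1 (mod 14). Write m = 14j + 1. Then (14j + 1)³ = 2744j³ + 588j² + 42j + 1 = 14(196j³ + 42j² + 3j) + 1, so m³ ≡ 1 (mod 14).

(←) This fails: take m = 9. Then 9³ = 729 ≡ 1 (mod 14), yet 9 ≡ 9 (mod 14), not 1.

The forward direction holds; the converse fails.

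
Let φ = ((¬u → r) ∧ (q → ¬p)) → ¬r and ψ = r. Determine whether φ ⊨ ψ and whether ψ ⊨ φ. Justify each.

(⇒) fails and (⇐) fails.

(⇒) This fails. Under p = F, u = F, r = F, q = F, the left side is true but the right side is false.

(⇐) This fails. Under p = F, u = F, r = T, q = F, the left side is false but the right side is true.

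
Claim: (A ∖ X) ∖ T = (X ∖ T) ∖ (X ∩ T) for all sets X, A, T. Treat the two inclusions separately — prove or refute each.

Both inclusions fail.

(⊆) This inclusion fails. Take X = ∅, A = {1}, T = ∅; then 1 ∈ (A ∖ X) ∖ T but 1 ∉ (X ∖ T) ∖ (X ∩ T).

(⊇) This inclusion fails. Take X = {1}, A = ∅, T = ∅; then 1 ∈ (X ∖ T) ∖ (X ∩ T) but 1 ∉ (A ∖ X) ∖ T.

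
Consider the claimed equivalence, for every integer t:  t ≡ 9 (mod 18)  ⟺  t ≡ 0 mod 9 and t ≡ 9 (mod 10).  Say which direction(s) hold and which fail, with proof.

(⟹) This fails: t = 45 gives 45 ≡ 9 (mod 18) but 45 ≡ 5 (mod 10), so the conjunction on the right does not hold.

(⟸) Conversely, if t ≡ 0 (mod 9) and t ≡ 9 (mod 10), then by the Chinese remainder theorem t ≡ 9 (mod 90). Since 9 ≡ 9 (mod 18) and 18 ∣ 90, we get t ≡ 9 (mod 18).

Not equivalent: only (⇐) holds.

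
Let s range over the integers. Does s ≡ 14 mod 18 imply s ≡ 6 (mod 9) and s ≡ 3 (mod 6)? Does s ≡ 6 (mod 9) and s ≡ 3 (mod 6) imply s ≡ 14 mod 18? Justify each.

Neither implication holds.

Forward direction. This fails: s = 14 gives 14 ≡ 14 (mod 18) but 14 ≡ 5 (mod 9), so the conjunction on the right does not hold.

Converse. This fails: s = 15 satisfies both congruences on the right (15 ≡ 6 mod 9 and 15 ≡ 3 mod 6) yet 15 ≡ 15 (mod 18), not 14.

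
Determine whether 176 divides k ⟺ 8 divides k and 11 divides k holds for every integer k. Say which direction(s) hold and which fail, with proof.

Only the forward implication holds.

Forward direction. If 176 ∣ k, write k = 176q. Since 176 = 22·8, k = 8·(22q), so 8 ∣ k; and since 176 = 16·11, k = 11·(16q), so 11 ∣ k.

Converse. This fails: take k = 88. Both 8 ∣ 88 and 11 ∣ 88, yet 88 is not a multiple of 176 (since 88 = 0·176 + 88), so 176 ∤ 88.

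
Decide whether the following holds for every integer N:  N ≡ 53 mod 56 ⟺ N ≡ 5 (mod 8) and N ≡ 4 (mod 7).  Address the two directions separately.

Both implications hold.

(⟹) Suppose N ≡ 53 (mod 56); write N = 56j + 53. Since 8 ∣ 56, reducing mod 8 gives N ≡ 53 ≡ 5 (mod 8); since 7 ∣ 56, reducing mod 7 gives N ≡ 53 ≡ 4 (mod 7).

(⟸) Conversely, if N ≡ 5 (mod 8) and N ≡ 4 (mod 7), then by the Chinese remainder theorem N ≡ 53 (mod 56). This is exactly N ≡ 53 (mod 56).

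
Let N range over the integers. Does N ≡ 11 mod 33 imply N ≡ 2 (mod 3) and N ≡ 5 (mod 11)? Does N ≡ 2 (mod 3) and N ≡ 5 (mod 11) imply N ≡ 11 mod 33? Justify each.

(→) This fails: N = 11 gives 11 ≡ 11 (mod 33) but 11 ≡ 0 (mod 11), so the conjunction on the right does not hold.

(←) This fails: N = 5 satisfies both congruences on the right (5 ≡ 2 mod 3 and 5 ≡ 5 mod 11) yet 5 ≡ 5 (mod 33), not 11.

Neither implication holds.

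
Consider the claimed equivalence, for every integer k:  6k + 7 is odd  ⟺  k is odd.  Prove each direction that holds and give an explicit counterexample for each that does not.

(←) Suppose k is odd. Since 6 is even, 6k is even for every k, so 6k + 7 has the same parity as 7, which is odd. Hence 6k + 7 is odd.

(→) This fails: take k = 0. Then 6k + 7 = 7, which is odd, yet k = 0 is even, not odd.

Only the reverse direction holds.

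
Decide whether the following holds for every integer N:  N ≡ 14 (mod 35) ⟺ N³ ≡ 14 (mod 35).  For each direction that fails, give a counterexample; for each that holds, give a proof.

[⇒] Suppose N ≡ 14 (mod 35). Write N = 35j + 14. Then (35j + 14)³ = 42875j³ + 51450j² + 20580j + 2744 = 35(1225j³ + 1470j² + 588j + 78) + 14, so N³ ≡ 14 (mod 35).

[⇐] Conversely, suppose N³ ≡ 14 (mod 35). The only residue r in {0, …, 34} with r³ ≡ 14 (mod 35) is r = 14, so N ≡ 14 (mod 35).

The biconditional holds.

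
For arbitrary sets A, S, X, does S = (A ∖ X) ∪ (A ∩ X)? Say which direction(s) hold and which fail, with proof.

(⟹) This inclusion fails. Take A = ∅, S = {1}, X = ∅; then 1 ∈ S but 1 ∉ (A ∖ X) ∪ (A ∩ X).

(⟸) This inclusion fails. Take A = {1}, S = ∅, X = ∅; then 1 ∈ (A ∖ X) ∪ (A ∩ X) but 1 ∉ S.

Neither inclusion holds.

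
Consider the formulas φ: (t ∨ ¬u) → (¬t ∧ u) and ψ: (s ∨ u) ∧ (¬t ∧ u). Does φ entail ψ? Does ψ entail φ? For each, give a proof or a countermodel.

Both directions hold; the statement is true.

(⟹) Assume the antecedent. If u is true, the antecedent forces (u = T, t = F, s = F) or (u = T, t = F, s = T), and (s ∨ u) ∧ (¬t ∧ u) holds there. If u is false, the antecedent cannot hold. Either way (s ∨ u) ∧ (¬t ∧ u) holds.

(⟸) Assume the antecedent. If u is true, the antecedent forces (u = T, t = F, s = F) or (u = T, t = F, s = T), and (t ∨ ¬u) → (¬t ∧ u) holds there. If u is false, the antecedent cannot hold. Either way (t ∨ ¬u) → (¬t ∧ u) holds.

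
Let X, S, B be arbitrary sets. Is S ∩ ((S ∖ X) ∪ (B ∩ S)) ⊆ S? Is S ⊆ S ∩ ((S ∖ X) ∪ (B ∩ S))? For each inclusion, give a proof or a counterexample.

The sets are not equal: only the forward inclusion holds.

(⊆) Let x ∈ S ∩ ((S ∖ X) ∪ (B ∩ S)). Then either x ∈ S and x ∉ X, B; or x ∈ S ∩ B and x ∉ X; or x ∈ X ∩ S ∩ B. In each case x ∈ S, so S ∩ ((S ∖ X) ∪ (B ∩ S)) ⊆ S.

(⊇) This inclusion fails. Take X = {1}, S = {1}, B = ∅; then 1 ∈ S but 1 ∉ S ∩ ((S ∖ X) ∪ (B ∩ S)).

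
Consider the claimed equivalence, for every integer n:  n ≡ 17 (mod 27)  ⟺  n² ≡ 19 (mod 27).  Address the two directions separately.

[⇒] Suppose n ≡ 17 (mod 27). Write n = 27j + 17. Then (27j + 17)² = 729j² + 918j + 289 = 27(27j² + 34j + 10) + 19, so n² ≡ 19 (mod 27).

[⇐] This fails: take n = 10. Then 10² = 100 ≡ 19 (mod 27), yet 10 ≡ 10 (mod 27), not 17.

Not equivalent: only (⇒) holds.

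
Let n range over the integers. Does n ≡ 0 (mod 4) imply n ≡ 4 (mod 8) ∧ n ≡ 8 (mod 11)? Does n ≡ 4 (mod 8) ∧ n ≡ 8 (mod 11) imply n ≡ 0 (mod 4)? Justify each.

Not equivalent: only (⇐) holds.

(⇒) This fails: n = 0 gives 0 ≡ 0 (mod 4) but 0 ≡ 0 (mod 8), so the conjunction on the right does not hold.

(⇐) Conversely, if n ≡ 4 (mod 8) and n ≡ 8 (mod 11), then by the Chinese remainder theorem n ≡ 52 (mod 88). Since 52 ≡ 0 (mod 4) and 4 ∣ 88, we get n ≡ 0 (mod 4).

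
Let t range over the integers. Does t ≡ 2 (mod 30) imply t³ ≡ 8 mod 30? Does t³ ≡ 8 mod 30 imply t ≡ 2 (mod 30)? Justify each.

Both implications hold.

Converse. Suppose t³ ≡ 8 (mod 30). The only residue r in {0, …, 29} with r³ ≡ 8 (mod 30) is r = 2, so t ≡ 2 (mod 30).

Forward direction. Suppose t ≡ 2 (mod 30). Write t = 30j + 2. Then (30j + 2)³ = 27000j³ + 5400j² + 360j + 8 = 30(900j³ + 180j² + 12j) + 8, so t³ ≡ 8 (mod 30).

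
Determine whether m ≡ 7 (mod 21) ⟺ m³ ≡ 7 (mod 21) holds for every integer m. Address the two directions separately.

(→) Suppose m ≡ 7 (mod 21). Write m = 21j + 7. Then (21j + 7)³ = 9261j³ + 9261j² + 3087j + 343 = 21(441j³ + 441j² + 147j + 16) + 7, so m³ ≡ 7 (mod 21).

(←) Conversely, suppose m³ ≡ 7 (mod 21). The only residue r in {0, …, 20} with r³ ≡ 7 (mod 21) is r = 7, so m ≡ 7 (mod 21).

Both directions hold.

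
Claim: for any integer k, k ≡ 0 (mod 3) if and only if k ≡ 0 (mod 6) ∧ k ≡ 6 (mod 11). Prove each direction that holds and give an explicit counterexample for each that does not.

Only the reverse direction holds.

(⇒) This fails: k = 0 gives 0 ≡ 0 (mod 3) but 0 ≡ 0 (mod 11), so the conjunction on the right does not hold.

(⇐) Conversely, if k ≡ 0 (mod 6) and k ≡ 6 (mod 11), then by the Chinese remainder theorem k ≡ 6 (mod 66). Since 6 ≡ 0 (mod 3) and 3 ∣ 66, we get k ≡ 0 (mod 3).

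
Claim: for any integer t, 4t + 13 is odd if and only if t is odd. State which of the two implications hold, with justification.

(⇒) fails; (⇐) holds.

(⇒) This fails: take t = 6. Then 4t + 13 = 37, which is odd, yet t = 6 is even, not odd.

(⇐) Suppose t is odd. Since 4 is even, 4t is even for every t, so 4t + 13 has the same parity as 13, which is odd. Hence 4t + 13 is odd.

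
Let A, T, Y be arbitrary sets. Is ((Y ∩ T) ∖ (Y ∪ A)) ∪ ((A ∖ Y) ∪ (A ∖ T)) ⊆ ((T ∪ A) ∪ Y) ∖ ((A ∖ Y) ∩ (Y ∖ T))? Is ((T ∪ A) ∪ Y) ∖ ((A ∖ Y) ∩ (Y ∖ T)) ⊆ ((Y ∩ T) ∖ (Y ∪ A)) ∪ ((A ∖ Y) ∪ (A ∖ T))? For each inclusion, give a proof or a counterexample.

Only the forward inclusion holds.

(⟸) This inclusion fails. Take A = ∅, T = {1}, Y = ∅; then 1 ∈ ((T ∪ A) ∪ Y) ∖ ((A ∖ Y) ∩ (Y ∖ T)) but 1 ∉ ((Y ∩ T) ∖ (Y ∪ A)) ∪ ((A ∖ Y) ∪ (A ∖ T)).

(⟹) Let x ∈ ((Y ∩ T) ∖ (Y ∪ A)) ∪ ((A ∖ Y) ∪ (A ∖ T)). Then either x ∈ A and x ∉ T, Y; or x ∈ A ∩ T and x ∉ Y; or x ∈ A ∩ Y and x ∉ T. In each case x ∈ ((T ∪ A) ∪ Y) ∖ ((A ∖ Y) ∩ (Y ∖ T)), so ((Y ∩ T) ∖ (Y ∪ A)) ∪ ((A ∖ Y) ∪ (A ∖ T)) ⊆ ((T ∪ A) ∪ Y) ∖ ((A ∖ Y) ∩ (Y ∖ T)).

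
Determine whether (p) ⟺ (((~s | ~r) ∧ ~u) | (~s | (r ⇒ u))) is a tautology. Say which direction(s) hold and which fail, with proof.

Both directions fail.

(⇒) This fails. Under p = T, s = T, u = F, r = T, the left side is true but the right side is false.

(⇐) This fails. Under p = F, s = F, u = F, r = F, the left side is false but the right side is true.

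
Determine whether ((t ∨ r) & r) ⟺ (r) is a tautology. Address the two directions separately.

Equivalent; both directions hold.

(→) Assume the antecedent. If r is true, r reduces to true regardless of the other variables. If r is false, the antecedent cannot hold. Either way r holds.

(←) Assume the antecedent. If r is true, (t ∨ r) & r reduces to true regardless of the other variables. If r is false, the antecedent cannot hold. Either way (t ∨ r) & r holds.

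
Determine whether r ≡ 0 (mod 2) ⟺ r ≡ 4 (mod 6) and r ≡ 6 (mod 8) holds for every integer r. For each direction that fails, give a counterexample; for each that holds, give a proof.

(⟹) This fails: r = 0 gives 0 ≡ 0 (mod 2) but 0 ≡ 0 (mod 6), so the conjunction on the right does not hold.

(⟸) Conversely, if r ≡ 4 (mod 6) and r ≡ 6 (mod 8), then by the Chinese remainder theorem r ≡ 22 (mod 24). Since 22 ≡ 0 (mod 2) and 2 ∣ 24, we get r ≡ 0 (mod 2).

(⇒) fails; (⇐) holds.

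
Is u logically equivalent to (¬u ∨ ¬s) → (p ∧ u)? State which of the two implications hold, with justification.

(⟸) Assume the antecedent. If s is true, the antecedent forces (s = T, u = T, p = F) or (s = T, u = T, p = T), and u holds there. If s is false, the antecedent forces (s = F, u = T, p = T), and u holds there. Either way u holds.

(⟹) This fails. Under s = F, u = T, p = F, the left side is true but the right side is false.

The forward direction fails; the converse holds.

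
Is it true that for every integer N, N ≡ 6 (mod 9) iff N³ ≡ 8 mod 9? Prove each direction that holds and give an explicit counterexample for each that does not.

(⇒) fails and (⇐) fails.

(⇒) This fails: take N = 6. Then 6 ≡ 6 (mod 9), but 6³ = 216 ≡ 0 (mod 9), not 8.

(⇐) This fails: take N = 2. Then 2³ = 8 ≡ 8 (mod 9), yet 2 ≡ 2 (mod 9), not 6.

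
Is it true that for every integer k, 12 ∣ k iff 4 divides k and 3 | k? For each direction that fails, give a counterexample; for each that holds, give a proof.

(⟹) If 12 ∣ k, write k = 12q. Since 12 = 3·4, k = 4·(3q), so 4 ∣ k; and since 12 = 4·3, k = 3·(4q), so 3 ∣ k.

(⟸) Suppose 4 ∣ k and 3 ∣ k. Any common multiple of 4 and 3 is a multiple of their lcm; here gcd(4, 3) = 1, so lcm(4, 3) = 4·3 = 12, so 12 ∣ k.

Both directions hold.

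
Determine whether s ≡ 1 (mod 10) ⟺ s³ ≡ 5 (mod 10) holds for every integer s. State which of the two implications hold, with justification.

Neither implication holds.

(⇒) This fails: take s = 1. Then 1 ≡ 1 (mod 10), but 1³ = 1 ≡ 1 (mod 10), not 5.

(⇐) This fails: take s = 5. Then 5³ = 125 ≡ 5 (mod 10), yet 5 ≡ 5 (mod 10), not 1.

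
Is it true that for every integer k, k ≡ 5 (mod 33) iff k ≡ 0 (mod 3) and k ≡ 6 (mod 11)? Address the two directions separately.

(⟹) This fails: k = 5 gives 5 ≡ 5 (mod 33) but 5 ≡ 2 (mod 3), so the conjunction on the right does not hold.

(⟸) This fails: k = 6 satisfies both congruences on the right (6 ≡ 0 mod 3 and 6 ≡ 6 mod 11) yet 6 ≡ 6 (mod 33), not 5.

Both directions fail.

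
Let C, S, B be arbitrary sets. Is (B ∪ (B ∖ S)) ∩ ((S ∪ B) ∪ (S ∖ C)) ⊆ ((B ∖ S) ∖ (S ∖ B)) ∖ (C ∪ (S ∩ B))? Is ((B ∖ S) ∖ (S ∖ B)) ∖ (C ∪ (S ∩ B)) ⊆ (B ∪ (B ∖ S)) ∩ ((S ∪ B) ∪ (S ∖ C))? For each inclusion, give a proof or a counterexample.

The sets are not equal: only the reverse inclusion holds.

(⟹) This inclusion fails. Take C = {1}, S = ∅, B = {1}; then 1 ∈ (B ∪ (B ∖ S)) ∩ ((S ∪ B) ∪ (S ∖ C)) but 1 ∉ ((B ∖ S) ∖ (S ∖ B)) ∖ (C ∪ (S ∩ B)).

(⟸) Let x ∈ ((B ∖ S) ∖ (S ∖ B)) ∖ (C ∪ (S ∩ B)). Then x ∈ B and x ∉ C, S, from which x ∈ (B ∪ (B ∖ S)) ∩ ((S ∪ B) ∪ (S ∖ C)).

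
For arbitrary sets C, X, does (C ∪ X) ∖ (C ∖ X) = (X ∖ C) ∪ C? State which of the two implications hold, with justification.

Reverse inclusion. This inclusion fails. Take C = {1}, X = ∅; then 1 ∈ (X ∖ C) ∪ C but 1 ∉ (C ∪ X) ∖ (C ∖ X).

Forward inclusion. Let x ∈ (C ∪ X) ∖ (C ∖ X). Then either x ∈ X and x ∉ C; or x ∈ C ∩ X. In each case x ∈ (X ∖ C) ∪ C, so (C ∪ X) ∖ (C ∖ X) ⊆ (X ∖ C) ∪ C.

The sets are not equal: only the forward inclusion holds.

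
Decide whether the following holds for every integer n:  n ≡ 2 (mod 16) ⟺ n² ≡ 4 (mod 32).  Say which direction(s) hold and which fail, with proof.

Converse. This fails: take n = 6. Then 6² = 36 ≡ 4 (mod 32), yet 6 ≡ 6 (mod 16), not 2.

Forward direction. Suppose n ≡ 2 (mod 16). Working modulo 32, n ∈ {2, 18}; for each such r, r² ≡ 4 (mod 32).

(⇒) holds; (⇐) fails.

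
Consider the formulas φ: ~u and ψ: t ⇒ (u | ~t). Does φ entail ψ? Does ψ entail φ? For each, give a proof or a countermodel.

Both directions fail.

(⟹) This fails. Under u = F, t = T, the left side is true but the right side is false.

(⟸) This fails. Under u = T, t = F, the left side is false but the right side is true.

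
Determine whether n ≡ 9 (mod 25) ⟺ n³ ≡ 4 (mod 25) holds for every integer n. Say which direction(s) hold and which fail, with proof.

The biconditional holds.

Forward direction. Suppose n ≡ 9 (mod 25). Write n = 25j + 9. Then (25j + 9)³ = 15625j³ + 16875j² + 6075j + 729 = 25(625j³ + 675j² + 243j + 29) + 4, so n³ ≡ 4 (mod 25).

Converse. Suppose n³ ≡ 4 (mod 25). The only residue r in {0, …, 24} with r³ ≡ 4 (mod 25) is r = 9, so n ≡ 9 (mod 25).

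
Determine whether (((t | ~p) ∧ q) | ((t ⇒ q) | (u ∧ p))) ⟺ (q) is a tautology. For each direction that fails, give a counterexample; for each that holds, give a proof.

(⇒) fails; (⇐) holds.

[⇒] This fails. Under p = F, q = F, u = F, t = F, the left side is true but the right side is false.

[⇐] Assume the antecedent. If q is true, the consequent reduces to true regardless of the other variables. If q is false, the antecedent cannot hold. Either way the consequent holds.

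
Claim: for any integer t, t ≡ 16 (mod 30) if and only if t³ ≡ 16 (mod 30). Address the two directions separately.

[⇒] Suppose t ≡ 16 (mod 30). Write t = 30j + 16. Then (30j + 16)³ = 27000j³ + 43200j² + 23040j + 4096 = 30(900j³ + 1440j² + 768j + 136) + 16, so t³ ≡ 16 (mod 30).

[⇐] Conversely, suppose t³ ≡ 16 (mod 30). The only residue r in {0, …, 29} with r³ ≡ 16 (mod 30) is r = 16, so t ≡ 16 (mod 30).

Equivalent; both directions hold.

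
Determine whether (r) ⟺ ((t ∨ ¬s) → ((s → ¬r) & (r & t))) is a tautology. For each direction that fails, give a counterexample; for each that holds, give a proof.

Both directions fail.

Forward direction. This fails. Under t = F, s = F, r = T, the left side is true but the right side is false.

Converse. This fails. Under t = F, s = T, r = F, the left side is false but the right side is true.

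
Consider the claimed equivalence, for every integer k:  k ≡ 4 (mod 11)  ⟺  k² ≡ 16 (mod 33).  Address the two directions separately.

(⇒) This fails: take k = 15. Then 15 ≡ 4 (mod 11), but 15² = 225 ≡ 27 (mod 33), not 16.

(⇐) This fails: take k = 7. Then 7² = 49 ≡ 16 (mod 33), yet 7 ≡ 7 (mod 11), not 4.

Neither direction holds.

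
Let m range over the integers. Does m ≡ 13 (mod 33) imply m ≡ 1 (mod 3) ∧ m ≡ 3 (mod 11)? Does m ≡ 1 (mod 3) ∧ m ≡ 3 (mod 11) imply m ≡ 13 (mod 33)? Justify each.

(⇒) This fails: m = 13 gives 13 ≡ 13 (mod 33) but 13 ≡ 2 (mod 11), so the conjunction on the right does not hold.

(⇐) This fails: m = 25 satisfies both congruences on the right (25 ≡ 1 mod 3 and 25 ≡ 3 mod 11) yet 25 ≡ 25 (mod 33), not 13.

Neither direction holds.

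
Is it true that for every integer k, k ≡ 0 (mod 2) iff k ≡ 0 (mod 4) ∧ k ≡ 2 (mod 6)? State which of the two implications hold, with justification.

Forward direction. This fails: k = 0 gives 0 ≡ 0 (mod 2) but 0 ≡ 0 (mod 6), so the conjunction on the right does not hold.

Converse. If k ≡ 0 (mod 4) and k ≡ 2 (mod 6), then by the Chinese remainder theorem k ≡ 8 (mod 12). Since 8 ≡ 0 (mod 2) and 2 ∣ 12, we get k ≡ 0 (mod 2).

Only the converse holds.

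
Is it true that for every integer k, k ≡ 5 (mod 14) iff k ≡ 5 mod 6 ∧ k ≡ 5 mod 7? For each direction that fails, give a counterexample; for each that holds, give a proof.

Only the reverse direction holds.

(⇒) This fails: k = 33 gives 33 ≡ 5 (mod 14) but 33 ≡ 3 (mod 6), so the conjunction on the right does not hold.

(⇐) Conversely, if k ≡ 5 (mod 6) and k ≡ 5 (mod 7), then by the Chinese remainder theorem k ≡ 5 (mod 42). Since 5 ≡ 5 (mod 14) and 14 ∣ 42, we get k ≡ 5 (mod 14).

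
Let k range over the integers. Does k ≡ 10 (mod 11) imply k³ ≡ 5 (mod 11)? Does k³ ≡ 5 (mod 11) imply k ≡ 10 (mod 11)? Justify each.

Neither direction holds.

(→) This fails: take k = 10. Then 10 ≡ 10 (mod 11), but 10³ = 1000 ≡ 10 (mod 11), not 5.

(←) This fails: take k = 3. Then 3³ = 27 ≡ 5 (mod 11), yet 3 ≡ 3 (mod 11), not 10.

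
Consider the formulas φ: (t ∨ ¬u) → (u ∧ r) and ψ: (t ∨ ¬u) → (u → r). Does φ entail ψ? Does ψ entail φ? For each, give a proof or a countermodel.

Only the forward direction holds.

(⟹) Assume the antecedent. If r is true, (t ∨ ¬u) → (u → r) reduces to true regardless of the other variables. If r is false, the antecedent forces (r = F, u = T, t = F), and (t ∨ ¬u) → (u → r) holds there. Either way (t ∨ ¬u) → (u → r) holds.

(⟸) This fails. Under r = F, u = F, t = F, the left side is false but the right side is true.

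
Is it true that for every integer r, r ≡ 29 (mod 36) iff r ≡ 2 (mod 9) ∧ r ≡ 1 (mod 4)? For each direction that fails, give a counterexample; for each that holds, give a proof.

(→) Suppose r ≡ 29 (mod 36); write r = 36j + 29. Since 9 ∣ 36, reducing mod 9 gives r ≡ 29 ≡ 2 (mod 9); since 4 ∣ 36, reducing mod 4 gives r ≡ 29 ≡ 1 (mod 4).

(←) Conversely, if r ≡ 2 (mod 9) and r ≡ 1 (mod 4), then by the Chinese remainder theorem r ≡ 29 (mod 36). This is exactly r ≡ 29 (mod 36).

Both implications hold.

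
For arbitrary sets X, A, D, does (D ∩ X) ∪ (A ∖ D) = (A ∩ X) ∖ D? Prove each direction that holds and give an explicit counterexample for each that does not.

(⊆) fails; (⊇) holds.

(⟸) Let x ∈ (A ∩ X) ∖ D. Then x ∈ X ∩ A and x ∉ D, from which x ∈ (D ∩ X) ∪ (A ∖ D).

(⟹) This inclusion fails. Take X = ∅, A = {1}, D = ∅; then 1 ∈ (D ∩ X) ∪ (A ∖ D) but 1 ∉ (A ∩ X) ∖ D.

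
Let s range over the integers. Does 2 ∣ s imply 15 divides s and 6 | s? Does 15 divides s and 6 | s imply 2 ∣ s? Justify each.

(⇒) fails; (⇐) holds.

(⇐) Suppose 15 ∣ s and 6 ∣ s. Any common multiple of 15 and 6 is a multiple of their lcm; here lcm(15, 6) = 15·6/gcd(15, 6) = 90/3 = 30, so 30 ∣ s. Since 2 ∣ 30, it follows that 2 ∣ s.

(⇒) This fails: take s = 2. Certainly 2 ∣ 2, but 15 ∤ 2.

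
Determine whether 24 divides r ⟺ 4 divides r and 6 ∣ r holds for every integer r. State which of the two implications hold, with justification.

Only the forward direction holds.

[⇐] This fails: take r = 12. Both 4 ∣ 12 and 6 ∣ 12, yet 12 is not a multiple of 24 (since 12 = 0·24 + 12), so 24 ∤ 12.

[⇒] If 24 ∣ r, write r = 24q. Since 24 = 6·4, r = 4·(6q), so 4 ∣ r; and since 24 = 4·6, r = 6·(4q), so 6 ∣ r.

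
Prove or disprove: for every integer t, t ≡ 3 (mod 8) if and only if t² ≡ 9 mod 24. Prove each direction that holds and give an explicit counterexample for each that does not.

Forward direction. This fails: take t = 11. Then 11 ≡ 3 (mod 8), but 11² = 121 ≡ 1 (mod 24), not 9.

Converse. This fails: take t = 9. Then 9² = 81 ≡ 9 (mod 24), yet 9 ≡ 1 (mod 8), not 3.

Neither direction holds.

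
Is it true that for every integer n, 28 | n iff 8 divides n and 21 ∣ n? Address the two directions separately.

Converse. Suppose 8 ∣ n and 21 ∣ n. Any common multiple of 8 and 21 is a multiple of their lcm; here gcd(8, 21) = 1, so lcm(8, 21) = 8·21 = 168, so 168 ∣ n. Since 28 ∣ 168, it follows that 28 ∣ n.

Forward direction. This fails: take n = 28. Certainly 28 ∣ 28, but 8 ∤ 28.

Only the converse holds.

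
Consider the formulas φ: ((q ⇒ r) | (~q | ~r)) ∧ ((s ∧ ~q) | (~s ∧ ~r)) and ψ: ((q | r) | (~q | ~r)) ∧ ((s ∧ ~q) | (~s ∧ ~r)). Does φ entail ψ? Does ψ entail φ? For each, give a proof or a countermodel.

(←) Assume the antecedent. If s is true, the antecedent forces (s = T, q = F, r = F) or (s = T, q = F, r = T), and the consequent holds there. If s is false, the antecedent forces (s = F, q = F, r = F) or (s = F, q = T, r = F), and the consequent holds there. Either way the consequent holds.

(→) Assume the antecedent. If s is true, the antecedent forces (s = T, q = F, r = F) or (s = T, q = F, r = T), and the consequent holds there. If s is false, the antecedent forces (s = F, q = F, r = F) or (s = F, q = T, r = F), and the consequent holds there. Either way the consequent holds.

Both implications hold.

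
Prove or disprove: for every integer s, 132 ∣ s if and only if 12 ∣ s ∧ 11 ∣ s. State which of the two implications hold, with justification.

(⟹) If 132 ∣ s, write s = 132q. Since 132 = 11·12, s = 12·(11q), so 12 ∣ s; and since 132 = 12·11, s = 11·(12q), so 11 ∣ s.

(⟸) Suppose 12 ∣ s and 11 ∣ s. Any common multiple of 12 and 11 is a multiple of their lcm; here gcd(12, 11) = 1, so lcm(12, 11) = 12·11 = 132, so 132 ∣ s.

Both directions hold.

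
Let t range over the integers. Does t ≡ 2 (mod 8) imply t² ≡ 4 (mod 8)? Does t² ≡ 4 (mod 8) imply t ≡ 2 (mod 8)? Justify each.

(⇒) holds; (⇐) fails.

[⇒] Suppose t ≡ 2 (mod 8). Write t = 8j + 2. Then (8j + 2)² = 64j² + 32j + 4 = 8(8j² + 4j) + 4, so t² ≡ 4 (mod 8).

[⇐] This fails: take t = 6. Then 6² = 36 ≡ 4 (mod 8), yet 6 ≡ 6 (mod 8), not 2.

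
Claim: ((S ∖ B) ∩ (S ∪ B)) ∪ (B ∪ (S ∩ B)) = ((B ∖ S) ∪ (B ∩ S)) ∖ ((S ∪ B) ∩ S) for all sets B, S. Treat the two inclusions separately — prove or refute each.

The sets are not equal: only the reverse inclusion holds.

(⊇) Let x ∈ ((B ∖ S) ∪ (B ∩ S)) ∖ ((S ∪ B) ∩ S). Then x ∈ B and x ∉ S, from which x ∈ ((S ∖ B) ∩ (S ∪ B)) ∪ (B ∪ (S ∩ B)).

(⊆) This inclusion fails. Take B = ∅, S = {1}; then 1 ∈ ((S ∖ B) ∩ (S ∪ B)) ∪ (B ∪ (S ∩ B)) but 1 ∉ ((B ∖ S) ∪ (B ∩ S)) ∖ ((S ∪ B) ∩ S).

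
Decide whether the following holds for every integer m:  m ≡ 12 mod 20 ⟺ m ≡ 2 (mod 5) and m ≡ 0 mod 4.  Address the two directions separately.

Converse. If m ≡ 2 (mod 5) and m ≡ 0 (mod 4), then by the Chinese remainder theorem m ≡ 12 (mod 20). This is exactly m ≡ 12 (mod 20).

Forward direction. Suppose m ≡ 12 (mod 20); write m = 20j + 12. Since 5 ∣ 20, reducing mod 5 gives m ≡ 12 ≡ 2 (mod 5); since 4 ∣ 20, reducing mod 4 gives m ≡ 12 ≡ 0 (mod 4).

Both implications hold.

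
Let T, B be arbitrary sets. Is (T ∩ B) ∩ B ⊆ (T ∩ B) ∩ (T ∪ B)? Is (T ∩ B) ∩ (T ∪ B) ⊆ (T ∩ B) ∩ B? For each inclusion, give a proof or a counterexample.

(⟹) Let x ∈ (T ∩ B) ∩ B. Then x ∈ T ∩ B, from which x ∈ (T ∩ B) ∩ (T ∪ B).

(⟸) Let x ∈ (T ∩ B) ∩ (T ∪ B). Then x ∈ T ∩ B, from which x ∈ (T ∩ B) ∩ B.

Both inclusions hold; the sets are equal.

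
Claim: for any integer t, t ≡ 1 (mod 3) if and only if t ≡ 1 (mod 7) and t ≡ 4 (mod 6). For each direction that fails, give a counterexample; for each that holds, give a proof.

Only the converse holds.

(→) This fails: t = 1 gives 1 ≡ 1 (mod 3) but 1 ≡ 1 (mod 6), so the conjunction on the right does not hold.

(←) Conversely, if t ≡ 1 (mod 7) and t ≡ 4 (mod 6), then by the Chinese remainder theorem t ≡ 22 (mod 42). Since 22 ≡ 1 (mod 3) and 3 ∣ 42, we get t ≡ 1 (mod 3).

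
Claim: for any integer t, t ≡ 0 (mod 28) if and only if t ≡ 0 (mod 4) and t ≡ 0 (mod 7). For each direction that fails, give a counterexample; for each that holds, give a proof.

Both directions hold; the statement is true.

(⟹) Suppose t ≡ 0 (mod 28); write t = 28j + 0. Since 4 ∣ 28, reducing mod 4 gives t ≡ 0 (mod 4); since 7 ∣ 28, reducing mod 7 gives t ≡ 0 (mod 7).

(⟸) Conversely, if t ≡ 0 (mod 4) and t ≡ 0 (mod 7), then by the Chinese remainder theorem t ≡ 0 (mod 28). This is exactly t ≡ 0 (mod 28).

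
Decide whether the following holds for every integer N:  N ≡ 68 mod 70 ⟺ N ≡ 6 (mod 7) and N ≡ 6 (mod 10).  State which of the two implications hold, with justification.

(⇒) fails and (⇐) fails.

(⇒) This fails: N = 68 gives 68 ≡ 68 (mod 70) but 68 ≡ 5 (mod 7), so the conjunction on the right does not hold.

(⇐) This fails: N = 6 satisfies both congruences on the right (6 ≡ 6 mod 7 and 6 ≡ 6 mod 10) yet 6 ≡ 6 (mod 70), not 68.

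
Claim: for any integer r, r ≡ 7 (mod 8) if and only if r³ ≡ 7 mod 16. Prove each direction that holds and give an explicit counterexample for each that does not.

[⇐] The residues r modulo 16 with r³ ≡ 7 (mod 16) are exactly {7}, and each is ≡ 7 (mod 8).

[⇒] This fails: take r = 15. Then 15 ≡ 7 (mod 8), but 15³ = 3375 ≡ 15 (mod 16), not 7.

The forward direction fails; the converse holds.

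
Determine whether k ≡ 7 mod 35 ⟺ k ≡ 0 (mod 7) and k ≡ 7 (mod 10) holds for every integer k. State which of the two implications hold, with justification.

(⇒) This fails: k = 42 gives 42 ≡ 7 (mod 35) but 42 ≡ 2 (mod 10), so the conjunction on the right does not hold.

(⇐) Conversely, if k ≡ 0 (mod 7) and k ≡ 7 (mod 10), then by the Chinese remainder theorem k ≡ 7 (mod 70). Since 7 ≡ 7 (mod 35) and 35 ∣ 70, we get k ≡ 7 (mod 35).

Only the reverse direction holds.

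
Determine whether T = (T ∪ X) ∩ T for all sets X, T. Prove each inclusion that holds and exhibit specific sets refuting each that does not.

(⟹) Let x ∈ T. Then either x ∈ T and x ∉ X; or x ∈ X ∩ T. In each case x ∈ (T ∪ X) ∩ T, so T ⊆ (T ∪ X) ∩ T.

(⟸) Let x ∈ (T ∪ X) ∩ T. Then either x ∈ T and x ∉ X; or x ∈ X ∩ T. In each case x ∈ T, so (T ∪ X) ∩ T ⊆ T.

Both inclusions hold.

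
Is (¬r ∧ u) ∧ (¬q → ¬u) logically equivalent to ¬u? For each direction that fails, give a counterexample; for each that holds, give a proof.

(⇒) This fails. Under r = F, u = T, q = T, the left side is true but the right side is false.

(⇐) This fails. Under r = F, u = F, q = F, the left side is false but the right side is true.

(⇒) fails and (⇐) fails.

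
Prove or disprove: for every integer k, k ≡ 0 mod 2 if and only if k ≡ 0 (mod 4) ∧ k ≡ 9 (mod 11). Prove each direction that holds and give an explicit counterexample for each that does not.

Only the reverse direction holds.

[⇒] This fails: k = 0 gives 0 ≡ 0 (mod 2) but 0 ≡ 0 (mod 11), so the conjunction on the right does not hold.

[⇐] Conversely, if k ≡ 0 (mod 4) and k ≡ 9 (mod 11), then by the Chinese remainder theorem k ≡ 20 (mod 44). Since 20 ≡ 0 (mod 2) and 2 ∣ 44, we get k ≡ 0 (mod 2).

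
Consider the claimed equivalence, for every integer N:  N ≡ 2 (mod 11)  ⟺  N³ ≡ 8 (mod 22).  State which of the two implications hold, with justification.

Not equivalent: only (⇐) holds.

(⟸) The residues r modulo 22 with r³ ≡ 8 (mod 22) are exactly {2}, and each is ≡ 2 (mod 11).

(⟹) This fails: take N = 13. Then 13 ≡ 2 (mod 11), but 13³ = 2197 ≡ 19 (mod 22), not 8.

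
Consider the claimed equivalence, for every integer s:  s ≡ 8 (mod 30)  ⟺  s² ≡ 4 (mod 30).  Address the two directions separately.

Not equivalent: only (⇒) holds.

[⇒] Suppose s ≡ 8 (mod 30). Write s = 30j + 8. Then (30j + 8)² = 900j² + 480j + 64 = 30(30j² + 16j + 2) + 4, so s² ≡ 4 (mod 30).

[⇐] This fails: take s = 2. Then 2² = 4 ≡ 4 (mod 30), yet 2 ≡ 2 (mod 30), not 8.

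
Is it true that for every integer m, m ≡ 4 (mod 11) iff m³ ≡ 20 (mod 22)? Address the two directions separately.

Forward direction. This fails: take m = 15. Then 15 ≡ 4 (mod 11), but 15³ = 3375 ≡ 9 (mod 22), not 20.

Converse. The residues r modulo 22 with r³ ≡ 20 (mod 22) are exactly {4}, and each is ≡ 4 (mod 11).

The forward direction fails; the converse holds.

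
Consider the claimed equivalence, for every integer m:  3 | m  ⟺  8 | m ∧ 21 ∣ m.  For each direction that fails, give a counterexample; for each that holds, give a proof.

The forward direction fails; the converse holds.

Forward direction. This fails: take m = 3. Certainly 3 ∣ 3, but 8 ∤ 3.

Converse. Suppose 8 ∣ m and 21 ∣ m. Any common multiple of 8 and 21 is a multiple of their lcm; here gcd(8, 21) = 1, so lcm(8, 21) = 8·21 = 168, so 168 ∣ m. Since 3 ∣ 168, it follows that 3 ∣ m.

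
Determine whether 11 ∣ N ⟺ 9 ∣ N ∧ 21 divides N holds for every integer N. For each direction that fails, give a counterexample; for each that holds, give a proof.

Neither direction holds.

(⟹) This fails: take N = 11. Certainly 11 ∣ 11, but 9 ∤ 11.

(⟸) This fails: take N = 63. Both 9 ∣ 63 and 21 ∣ 63, yet 63 is not a multiple of 11 (since 63 = 5·11 + 8), so 11 ∤ 63.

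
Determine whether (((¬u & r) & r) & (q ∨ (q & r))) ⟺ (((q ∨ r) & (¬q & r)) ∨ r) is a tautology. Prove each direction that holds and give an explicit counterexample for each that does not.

Only the forward direction holds.

[⇒] Assume the antecedent. If q is true, the antecedent forces (q = T, r = T, u = F), and ((q ∨ r) & (¬q & r)) ∨ r holds there. If q is false, the antecedent cannot hold. Either way ((q ∨ r) & (¬q & r)) ∨ r holds.

[⇐] This fails. Under q = F, r = T, u = F, the left side is false but the right side is true.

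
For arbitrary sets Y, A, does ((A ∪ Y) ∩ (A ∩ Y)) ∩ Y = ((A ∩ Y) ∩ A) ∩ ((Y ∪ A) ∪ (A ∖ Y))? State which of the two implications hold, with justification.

Reverse inclusion. Let x ∈ ((A ∩ Y) ∩ A) ∩ ((Y ∪ A) ∪ (A ∖ Y)). Then x ∈ Y ∩ A, from which x ∈ ((A ∪ Y) ∩ (A ∩ Y)) ∩ Y.

Forward inclusion. Let x ∈ ((A ∪ Y) ∩ (A ∩ Y)) ∩ Y. Then x ∈ Y ∩ A, from which x ∈ ((A ∩ Y) ∩ A) ∩ ((Y ∪ A) ∪ (A ∖ Y)).

Both inclusions hold.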